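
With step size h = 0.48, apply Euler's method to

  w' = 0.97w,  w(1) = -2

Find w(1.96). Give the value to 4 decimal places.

-4.2960

Euler: w_{n+1} = w_n + h·f(t_n, w_n).
t=1.000000, w=-2.000000: f=-1.940000 → w ← -2.000000 + 0.48·(-1.940000) = -2.931200
t=1.480000, w=-2.931200: f=-2.843264 → w ← -2.931200 + 0.48·(-2.843264) = -4.295967
w(1.96) ≈ -4.2960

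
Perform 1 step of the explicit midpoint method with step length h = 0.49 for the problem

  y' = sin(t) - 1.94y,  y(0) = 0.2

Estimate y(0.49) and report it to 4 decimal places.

Midpoint: k1 = f(t_n, y_n); k2 = f(t_n + h/2, y_n + (h/2)·k1); y_{n+1} = y_n + h·k2.
t=0.000000, y=0.200000:
  k1 = f(0.000000, 0.200000) = -0.388000
  k2 = f(0.245000, 0.104940) = 0.038973
  y ← 0.200000 + 0.49·0.038973 = 0.219097
y(0.49) ≈ 0.2191

0.2191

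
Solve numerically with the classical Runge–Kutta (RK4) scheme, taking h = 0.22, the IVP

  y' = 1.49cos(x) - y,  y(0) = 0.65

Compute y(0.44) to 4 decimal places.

RK4: k1 = f(x_n, y_n); k2 = f(x_n + h/2, y_n + (h/2)·k1); k3 = f(x_n + h/2, y_n + (h/2)·k2); k4 = f(x_n + h, y_n + h·k3); y_{n+1} = y_n + (h/6)·(k1 + 2k2 + 2k3 + k4).
x=0.000000, y=0.650000:
  k1 = f(0.000000, 0.650000) = 0.840000
  k2 = f(0.110000, 0.742400) = 0.738595
  k3 = f(0.110000, 0.731245) = 0.749749
  k4 = f(0.220000, 0.814945) = 0.639142
  y ← 0.650000 + (0.22/6)·(k1 + 2k2 + 2k3 + k4) = 0.813380
x=0.220000, y=0.813380:
  k1 = f(0.220000, 0.813380) = 0.640707
  k2 = f(0.330000, 0.883858) = 0.525745
  k3 = f(0.330000, 0.871212) = 0.538391
  k4 = f(0.440000, 0.931826) = 0.416254
  y ← 0.813380 + (0.22/6)·(k1 + 2k2 + 2k3 + k4) = 0.930172
y(0.44) ≈ 0.9302

0.9302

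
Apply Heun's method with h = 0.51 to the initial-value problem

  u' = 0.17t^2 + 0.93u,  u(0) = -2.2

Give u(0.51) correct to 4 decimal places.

-3.4796

Heun: k1 = f(t_n, u_n); k2 = f(t_n + h, u_n + h·k1); u_{n+1} = u_n + (h/2)·(k1 + k2).
t=0.000000, u=-2.200000:
  k1 = f(0.000000, -2.200000) = -2.046000
  k2 = f(0.510000, -3.243460) = -2.972201
  u ← -2.200000 + (0.51/2)·(-2.046000 + (-2.972201)) = -3.479641
u(0.51) ≈ -3.4796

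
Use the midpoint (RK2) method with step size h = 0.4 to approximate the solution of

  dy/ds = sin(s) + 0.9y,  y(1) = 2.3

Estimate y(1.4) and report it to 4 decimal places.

Midpoint: k1 = f(s_n, y_n); k2 = f(s_n + h/2, y_n + (h/2)·k1); y_{n+1} = y_n + h·k2.
s=1.000000, y=2.300000:
  k1 = f(1.000000, 2.300000) = 2.911471
  k2 = f(1.200000, 2.882294) = 3.526104
  y ← 2.300000 + 0.4·3.526104 = 3.710442
y(1.4) ≈ 3.7104

3.7104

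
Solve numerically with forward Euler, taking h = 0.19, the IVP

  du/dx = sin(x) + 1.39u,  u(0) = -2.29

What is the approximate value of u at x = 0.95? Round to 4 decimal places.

-6.9461

Euler: u_{n+1} = u_n + h·f(x_n, u_n).
x=0.000000, u=-2.290000: f=-3.183100 → u ← -2.290000 + 0.19·(-3.183100) = -2.894789
x=0.190000, u=-2.894789: f=-3.834898 → u ← -2.894789 + 0.19·(-3.834898) = -3.623420
x=0.380000, u=-3.623420: f=-4.665633 → u ← -3.623420 + 0.19·(-4.665633) = -4.509890
x=0.570000, u=-4.509890: f=-5.729115 → u ← -4.509890 + 0.19·(-5.729115) = -5.598422
x=0.760000, u=-5.598422: f=-7.092885 → u ← -5.598422 + 0.19·(-7.092885) = -6.946070
u(0.95) ≈ -6.9461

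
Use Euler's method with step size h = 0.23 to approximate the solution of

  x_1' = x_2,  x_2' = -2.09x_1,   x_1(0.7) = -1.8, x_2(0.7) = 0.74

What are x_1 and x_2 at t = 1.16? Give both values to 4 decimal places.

-1.2606, 2.3887

Euler on (x_1,x_2): x_1_{n+1} = x_1_n + h·x_1', x_2_{n+1} = x_2_n + h·x_2'.
0.700000: (-1.800000, 0.740000); f=(0.740000, 3.762000) → (-1.629800, 1.605260)
0.930000: (-1.629800, 1.605260); f=(1.605260, 3.406282) → (-1.260590, 2.388705)
(x_1(1.16), x_2(1.16)) ≈ (-1.2606, 2.3887)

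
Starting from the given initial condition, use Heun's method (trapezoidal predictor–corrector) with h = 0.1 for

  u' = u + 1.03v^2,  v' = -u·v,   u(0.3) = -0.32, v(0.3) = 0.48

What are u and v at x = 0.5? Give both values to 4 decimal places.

Heun on (u,v): k1 = f(x_n, state_n); k2 = f(x_n + h, state_n + h·k1); state_{n+1} = state_n + (h/2)·(k1 + k2).
0.300000: (-0.320000, 0.480000)
  k1 = (-0.082688, 0.153600)
  predictor → (-0.328269, 0.495360)
  k2 = (-0.075526, 0.162611)
  → (-0.327911, 0.495811)
0.400000: (-0.327911, 0.495811)
  k1 = (-0.074708, 0.162582)
  predictor → (-0.335381, 0.512069)
  k2 = (-0.065301, 0.171738)
  → (-0.334911, 0.512527)
(u(0.5), v(0.5)) ≈ (-0.3349, 0.5125)

-0.3349, 0.5125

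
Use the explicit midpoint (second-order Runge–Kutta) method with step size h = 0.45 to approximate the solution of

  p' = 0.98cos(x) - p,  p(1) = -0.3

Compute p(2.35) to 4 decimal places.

Midpoint: k1 = f(x_n, p_n); k2 = f(x_n + h/2, p_n + (h/2)·k1); p_{n+1} = p_n + h·k2.
x=1.000000, p=-0.300000:
  k1 = f(1.000000, -0.300000) = 0.829496
  k2 = f(1.225000, -0.113363) = 0.445530
  p ← -0.300000 + 0.45·0.445530 = -0.099511
x=1.450000, p=-0.099511:
  k1 = f(1.450000, -0.099511) = 0.217604
  k2 = f(1.675000, -0.050550) = -0.051384
  p ← -0.099511 + 0.45·(-0.051384) = -0.122634
x=1.900000, p=-0.122634:
  k1 = f(1.900000, -0.122634) = -0.194189
  k2 = f(2.125000, -0.166327) = -0.349414
  p ← -0.122634 + 0.45·(-0.349414) = -0.279871
p(2.35) ≈ -0.2799

-0.2799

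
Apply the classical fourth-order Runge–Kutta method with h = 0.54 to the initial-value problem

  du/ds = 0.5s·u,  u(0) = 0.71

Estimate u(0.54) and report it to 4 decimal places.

RK4: k1 = f(s_n, u_n); k2 = f(s_n + h/2, u_n + (h/2)·k1); k3 = f(s_n + h/2, u_n + (h/2)·k2); k4 = f(s_n + h, u_n + h·k3); u_{n+1} = u_n + (h/6)·(k1 + 2k2 + 2k3 + k4).
s=0.000000, u=0.710000:
  k1 = f(0.000000, 0.710000) = 0.000000
  k2 = f(0.270000, 0.710000) = 0.095850
  k3 = f(0.270000, 0.735880) = 0.099344
  k4 = f(0.540000, 0.763646) = 0.206184
  u ← 0.710000 + (0.54/6)·(k1 + 2k2 + 2k3 + k4) = 0.763691
u(0.54) ≈ 0.7637

0.7637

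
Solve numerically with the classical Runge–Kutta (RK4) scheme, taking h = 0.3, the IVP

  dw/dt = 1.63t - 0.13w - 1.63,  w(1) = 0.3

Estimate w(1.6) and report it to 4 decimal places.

RK4: k1 = f(t_n, w_n); k2 = f(t_n + h/2, w_n + (h/2)·k1); k3 = f(t_n + h/2, w_n + (h/2)·k2); k4 = f(t_n + h, w_n + h·k3); w_{n+1} = w_n + (h/6)·(k1 + 2k2 + 2k3 + k4).
t=1.000000, w=0.300000:
  k1 = f(1.000000, 0.300000) = -0.039000
  k2 = f(1.150000, 0.294150) = 0.206260
  k3 = f(1.150000, 0.330939) = 0.201478
  k4 = f(1.300000, 0.360443) = 0.442142
  w ← 0.300000 + (0.3/6)·(k1 + 2k2 + 2k3 + k4) = 0.360931
t=1.300000, w=0.360931:
  k1 = f(1.300000, 0.360931) = 0.442079
  k2 = f(1.450000, 0.427243) = 0.677958
  k3 = f(1.450000, 0.462625) = 0.673359
  k4 = f(1.600000, 0.562939) = 0.904818
  w ← 0.360931 + (0.3/6)·(k1 + 2k2 + 2k3 + k4) = 0.563408
w(1.6) ≈ 0.5634

0.5634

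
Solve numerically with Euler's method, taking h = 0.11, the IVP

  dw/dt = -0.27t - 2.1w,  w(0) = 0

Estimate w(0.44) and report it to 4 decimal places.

Euler: w_{n+1} = w_n + h·f(t_n, w_n).
t=0.000000, w=0.000000: f=0.000000 → w ← 0.000000 + 0.11·0.000000 = 0.000000
t=0.110000, w=0.000000: f=-0.029700 → w ← 0.000000 + 0.11·(-0.029700) = -0.003267
t=0.220000, w=-0.003267: f=-0.052539 → w ← -0.003267 + 0.11·(-0.052539) = -0.009046
t=0.330000, w=-0.009046: f=-0.070103 → w ← -0.009046 + 0.11·(-0.070103) = -0.016758
w(0.44) ≈ -0.0168

-0.0168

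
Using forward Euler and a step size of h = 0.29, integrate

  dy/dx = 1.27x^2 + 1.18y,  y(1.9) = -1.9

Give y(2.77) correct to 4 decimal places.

2.4371

Euler: y_{n+1} = y_n + h·f(x_n, y_n).
x=1.900000, y=-1.900000: f=2.342700 → y ← -1.900000 + 0.29·2.342700 = -1.220617
x=2.190000, y=-1.220617: f=4.650719 → y ← -1.220617 + 0.29·4.650719 = 0.128091
x=2.480000, y=0.128091: f=7.962156 → y ← 0.128091 + 0.29·7.962156 = 2.437117
y(2.77) ≈ 2.4371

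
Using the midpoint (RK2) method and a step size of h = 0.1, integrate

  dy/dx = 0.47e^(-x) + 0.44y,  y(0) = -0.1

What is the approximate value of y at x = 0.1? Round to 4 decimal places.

-0.0588

Midpoint: k1 = f(x_n, y_n); k2 = f(x_n + h/2, y_n + (h/2)·k1); y_{n+1} = y_n + h·k2.
x=0.000000, y=-0.100000:
  k1 = f(0.000000, -0.100000) = 0.426000
  k2 = f(0.050000, -0.078700) = 0.412450
  y ← -0.100000 + 0.1·0.412450 = -0.058755
y(0.1) ≈ -0.0588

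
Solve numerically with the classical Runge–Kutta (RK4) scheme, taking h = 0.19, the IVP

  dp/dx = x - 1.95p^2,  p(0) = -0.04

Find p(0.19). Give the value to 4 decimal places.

RK4: k1 = f(x_n, p_n); k2 = f(x_n + h/2, p_n + (h/2)·k1); k3 = f(x_n + h/2, p_n + (h/2)·k2); k4 = f(x_n + h, p_n + h·k3); p_{n+1} = p_n + (h/6)·(k1 + 2k2 + 2k3 + k4).
x=0.000000, p=-0.040000:
  k1 = f(0.000000, -0.040000) = -0.003120
  k2 = f(0.095000, -0.040296) = 0.091834
  k3 = f(0.095000, -0.031276) = 0.093093
  k4 = f(0.190000, -0.022312) = 0.189029
  p ← -0.040000 + (0.19/6)·(k1 + 2k2 + 2k3 + k4) = -0.022401
p(0.19) ≈ -0.0224

-0.0224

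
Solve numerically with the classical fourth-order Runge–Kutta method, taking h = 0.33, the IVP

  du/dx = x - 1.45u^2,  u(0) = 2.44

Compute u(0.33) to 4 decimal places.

RK4: k1 = f(x_n, u_n); k2 = f(x_n + h/2, u_n + (h/2)·k1); k3 = f(x_n + h/2, u_n + (h/2)·k2); k4 = f(x_n + h, u_n + h·k3); u_{n+1} = u_n + (h/6)·(k1 + 2k2 + 2k3 + k4).
x=0.000000, u=2.440000:
  k1 = f(0.000000, 2.440000) = -8.632720
  k2 = f(0.165000, 1.015601) = -1.330596
  k3 = f(0.165000, 2.220452) = -6.984088
  k4 = f(0.330000, 0.135251) = 0.303475
  u ← 2.440000 + (0.33/6)·(k1 + 2k2 + 2k3 + k4) = 1.067276
u(0.33) ≈ 1.0673

1.0673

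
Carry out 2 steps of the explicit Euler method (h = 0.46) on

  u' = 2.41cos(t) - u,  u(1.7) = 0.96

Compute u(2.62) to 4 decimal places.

-0.4132

Euler: u_{n+1} = u_n + h·f(t_n, u_n).
t=1.700000, u=0.960000: f=-1.270515 → u ← 0.960000 + 0.46·(-1.270515) = 0.375563
t=2.160000, u=0.375563: f=-1.714798 → u ← 0.375563 + 0.46·(-1.714798) = -0.413244
u(2.62) ≈ -0.4132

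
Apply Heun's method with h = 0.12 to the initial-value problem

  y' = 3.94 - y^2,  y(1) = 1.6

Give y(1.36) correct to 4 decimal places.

1.8790

Heun: k1 = f(s_n, y_n); k2 = f(s_n + h, y_n + h·k1); y_{n+1} = y_n + (h/2)·(k1 + k2).
s=1.000000, y=1.600000:
  k1 = f(1.000000, 1.600000) = 1.380000
  k2 = f(1.120000, 1.765600) = 0.822657
  y ← 1.600000 + (0.12/2)·(1.380000 + 0.822657) = 1.732159
s=1.120000, y=1.732159:
  k1 = f(1.120000, 1.732159) = 0.939624
  k2 = f(1.240000, 1.844914) = 0.536291
  y ← 1.732159 + (0.12/2)·(0.939624 + 0.536291) = 1.820714
s=1.240000, y=1.820714:
  k1 = f(1.240000, 1.820714) = 0.624999
  k2 = f(1.360000, 1.895714) = 0.346268
  y ← 1.820714 + (0.12/2)·(0.624999 + 0.346268) = 1.878990
y(1.36) ≈ 1.8790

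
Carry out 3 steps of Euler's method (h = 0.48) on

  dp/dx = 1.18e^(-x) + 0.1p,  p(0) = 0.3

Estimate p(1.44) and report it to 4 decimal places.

Euler: p_{n+1} = p_n + h·f(x_n, p_n).
x=0.000000, p=0.300000: f=1.210000 → p ← 0.300000 + 0.48·1.210000 = 0.880800
x=0.480000, p=0.880800: f=0.818244 → p ← 0.880800 + 0.48·0.818244 = 1.273557
x=0.960000, p=1.273557: f=0.579169 → p ← 1.273557 + 0.48·0.579169 = 1.551559
p(1.44) ≈ 1.5516

1.5516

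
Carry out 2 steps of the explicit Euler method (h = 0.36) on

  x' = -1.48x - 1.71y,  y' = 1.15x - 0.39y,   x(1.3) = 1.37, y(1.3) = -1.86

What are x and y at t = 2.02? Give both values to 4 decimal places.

Euler on (x,y): x_{n+1} = x_n + h·x', y_{n+1} = y_n + h·y'.
1.300000: (1.370000, -1.860000); f=(1.153000, 2.300900) → (1.785080, -1.031676)
1.660000: (1.785080, -1.031676); f=(-0.877752, 2.455196) → (1.469089, -0.147806)
(x(2.02), y(2.02)) ≈ (1.4691, -0.1478)

1.4691, -0.1478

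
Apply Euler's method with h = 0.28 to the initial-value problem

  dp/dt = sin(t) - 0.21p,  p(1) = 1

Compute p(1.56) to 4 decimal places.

Euler: p_{n+1} = p_n + h·f(t_n, p_n).
t=1.000000, p=1.000000: f=0.631471 → p ← 1.000000 + 0.28·0.631471 = 1.176812
t=1.280000, p=1.176812: f=0.710885 → p ← 1.176812 + 0.28·0.710885 = 1.375860
p(1.56) ≈ 1.3759

1.3759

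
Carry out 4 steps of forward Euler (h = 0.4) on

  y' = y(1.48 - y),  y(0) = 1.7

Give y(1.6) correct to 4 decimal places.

Euler: y_{n+1} = y_n + h·f(t_n, y_n).
t=0.000000, y=1.700000: f=-0.374000 → y ← 1.700000 + 0.4·(-0.374000) = 1.550400
t=0.400000, y=1.550400: f=-0.109148 → y ← 1.550400 + 0.4·(-0.109148) = 1.506741
t=0.800000, y=1.506741: f=-0.040291 → y ← 1.506741 + 0.4·(-0.040291) = 1.490624
t=1.200000, y=1.490624: f=-0.015837 → y ← 1.490624 + 0.4·(-0.015837) = 1.484290
y(1.6) ≈ 1.4843

1.4843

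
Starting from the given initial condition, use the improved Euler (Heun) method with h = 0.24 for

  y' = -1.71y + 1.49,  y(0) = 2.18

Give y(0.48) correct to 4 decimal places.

1.4655

Heun: k1 = f(x_n, y_n); k2 = f(x_n + h, y_n + h·k1); y_{n+1} = y_n + (h/2)·(k1 + k2).
x=0.000000, y=2.180000:
  k1 = f(0.000000, 2.180000) = -2.237800
  k2 = f(0.240000, 1.642928) = -1.319407
  y ← 2.180000 + (0.24/2)·(-2.237800 + (-1.319407)) = 1.753135
x=0.240000, y=1.753135:
  k1 = f(0.240000, 1.753135) = -1.507861
  k2 = f(0.480000, 1.391248) = -0.889035
  y ← 1.753135 + (0.24/2)·(-1.507861 + (-0.889035)) = 1.465508
y(0.48) ≈ 1.4655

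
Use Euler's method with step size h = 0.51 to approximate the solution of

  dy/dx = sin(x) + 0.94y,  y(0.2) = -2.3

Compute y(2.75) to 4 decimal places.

Euler: y_{n+1} = y_n + h·f(x_n, y_n).
x=0.200000, y=-2.300000: f=-1.963331 → y ← -2.300000 + 0.51·(-1.963331) = -3.301299
x=0.710000, y=-3.301299: f=-2.451387 → y ← -3.301299 + 0.51·(-2.451387) = -4.551506
x=1.220000, y=-4.551506: f=-3.339316 → y ← -4.551506 + 0.51·(-3.339316) = -6.254557
x=1.730000, y=-6.254557: f=-4.891930 → y ← -6.254557 + 0.51·(-4.891930) = -8.749442
x=2.240000, y=-8.749442: f=-7.440159 → y ← -8.749442 + 0.51·(-7.440159) = -12.543923
y(2.75) ≈ -12.5439

-12.5439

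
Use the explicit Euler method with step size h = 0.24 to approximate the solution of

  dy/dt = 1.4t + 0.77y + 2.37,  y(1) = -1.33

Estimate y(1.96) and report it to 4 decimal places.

2.6772

Euler: y_{n+1} = y_n + h·f(t_n, y_n).
t=1.000000, y=-1.330000: f=2.745900 → y ← -1.330000 + 0.24·2.745900 = -0.670984
t=1.240000, y=-0.670984: f=3.589342 → y ← -0.670984 + 0.24·3.589342 = 0.190458
t=1.480000, y=0.190458: f=4.588653 → y ← 0.190458 + 0.24·4.588653 = 1.291735
t=1.720000, y=1.291735: f=5.772636 → y ← 1.291735 + 0.24·5.772636 = 2.677167
y(1.96) ≈ 2.6772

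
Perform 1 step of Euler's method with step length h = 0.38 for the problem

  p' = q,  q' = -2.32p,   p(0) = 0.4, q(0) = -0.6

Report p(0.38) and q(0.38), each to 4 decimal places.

Euler on (p,q): p_{n+1} = p_n + h·p', q_{n+1} = q_n + h·q'.
0.000000: (0.400000, -0.600000); f=(-0.600000, -0.928000) → (0.172000, -0.952640)
(p(0.38), q(0.38)) ≈ (0.1720, -0.9526)

0.1720, -0.9526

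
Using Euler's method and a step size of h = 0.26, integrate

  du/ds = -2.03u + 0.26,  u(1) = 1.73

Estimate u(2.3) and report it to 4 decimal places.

0.1657

Euler: u_{n+1} = u_n + h·f(s_n, u_n).
s=1.000000, u=1.730000: f=-3.251900 → u ← 1.730000 + 0.26·(-3.251900) = 0.884506
s=1.260000, u=0.884506: f=-1.535547 → u ← 0.884506 + 0.26·(-1.535547) = 0.485264
s=1.520000, u=0.485264: f=-0.725085 → u ← 0.485264 + 0.26·(-0.725085) = 0.296742
s=1.780000, u=0.296742: f=-0.342385 → u ← 0.296742 + 0.26·(-0.342385) = 0.207721
s=2.040000, u=0.207721: f=-0.161674 → u ← 0.207721 + 0.26·(-0.161674) = 0.165686
u(2.3) ≈ 0.1657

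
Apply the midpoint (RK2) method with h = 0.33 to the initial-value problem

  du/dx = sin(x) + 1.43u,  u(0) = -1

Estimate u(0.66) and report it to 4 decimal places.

Midpoint: k1 = f(x_n, u_n); k2 = f(x_n + h/2, u_n + (h/2)·k1); u_{n+1} = u_n + h·k2.
x=0.000000, u=-1.000000:
  k1 = f(0.000000, -1.000000) = -1.430000
  k2 = f(0.165000, -1.235950) = -1.603156
  u ← -1.000000 + 0.33·(-1.603156) = -1.529042
x=0.330000, u=-1.529042:
  k1 = f(0.330000, -1.529042) = -1.862486
  k2 = f(0.495000, -1.836352) = -2.150951
  u ← -1.529042 + 0.33·(-2.150951) = -2.238855
u(0.66) ≈ -2.2389

-2.2389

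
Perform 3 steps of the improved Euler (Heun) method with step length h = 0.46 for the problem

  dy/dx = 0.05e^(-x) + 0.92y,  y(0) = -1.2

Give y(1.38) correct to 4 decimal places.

-4.0681

Heun: k1 = f(x_n, y_n); k2 = f(x_n + h, y_n + h·k1); y_{n+1} = y_n + (h/2)·(k1 + k2).
x=0.000000, y=-1.200000:
  k1 = f(0.000000, -1.200000) = -1.054000
  k2 = f(0.460000, -1.684840) = -1.518489
  y ← -1.200000 + (0.46/2)·(-1.054000 + (-1.518489)) = -1.791672
x=0.460000, y=-1.791672:
  k1 = f(0.460000, -1.791672) = -1.616774
  k2 = f(0.920000, -2.535389) = -2.312632
  y ← -1.791672 + (0.46/2)·(-1.616774 + (-2.312632)) = -2.695436
x=0.920000, y=-2.695436:
  k1 = f(0.920000, -2.695436) = -2.459875
  k2 = f(1.380000, -3.826978) = -3.508241
  y ← -2.695436 + (0.46/2)·(-2.459875 + (-3.508241)) = -4.068102
y(1.38) ≈ -4.0681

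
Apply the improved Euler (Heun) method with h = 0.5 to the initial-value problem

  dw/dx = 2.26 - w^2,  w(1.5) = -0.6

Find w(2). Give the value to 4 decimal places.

Heun: k1 = f(x_n, w_n); k2 = f(x_n + h, w_n + h·k1); w_{n+1} = w_n + (h/2)·(k1 + k2).
x=1.500000, w=-0.600000:
  k1 = f(1.500000, -0.600000) = 1.900000
  k2 = f(2.000000, 0.350000) = 2.137500
  w ← -0.600000 + (0.5/2)·(1.900000 + 2.137500) = 0.409375
w(2) ≈ 0.4094

0.4094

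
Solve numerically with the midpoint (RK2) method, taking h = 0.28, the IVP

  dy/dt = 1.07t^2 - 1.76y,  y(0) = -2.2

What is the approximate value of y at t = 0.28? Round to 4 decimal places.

Midpoint: k1 = f(t_n, y_n); k2 = f(t_n + h/2, y_n + (h/2)·k1); y_{n+1} = y_n + h·k2.
t=0.000000, y=-2.200000:
  k1 = f(0.000000, -2.200000) = 3.872000
  k2 = f(0.140000, -1.657920) = 2.938911
  y ← -2.200000 + 0.28·2.938911 = -1.377105
y(0.28) ≈ -1.3771

-1.3771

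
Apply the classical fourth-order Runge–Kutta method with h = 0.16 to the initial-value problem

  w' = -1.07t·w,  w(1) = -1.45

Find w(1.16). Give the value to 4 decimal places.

-1.2052

RK4: k1 = f(t_n, w_n); k2 = f(t_n + h/2, w_n + (h/2)·k1); k3 = f(t_n + h/2, w_n + (h/2)·k2); k4 = f(t_n + h, w_n + h·k3); w_{n+1} = w_n + (h/6)·(k1 + 2k2 + 2k3 + k4).
t=1.000000, w=-1.450000:
  k1 = f(1.000000, -1.450000) = 1.551500
  k2 = f(1.080000, -1.325880) = 1.532187
  k3 = f(1.080000, -1.327425) = 1.533972
  k4 = f(1.160000, -1.204564) = 1.495105
  w ← -1.450000 + (0.16/6)·(k1 + 2k2 + 2k3 + k4) = -1.205229
w(1.16) ≈ -1.2052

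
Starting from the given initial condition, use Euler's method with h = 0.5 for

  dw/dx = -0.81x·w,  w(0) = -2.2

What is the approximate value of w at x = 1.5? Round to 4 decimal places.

-1.0439

Euler: w_{n+1} = w_n + h·f(x_n, w_n).
x=0.000000, w=-2.200000: f=0.000000 → w ← -2.200000 + 0.5·0.000000 = -2.200000
x=0.500000, w=-2.200000: f=0.891000 → w ← -2.200000 + 0.5·0.891000 = -1.754500
x=1.000000, w=-1.754500: f=1.421145 → w ← -1.754500 + 0.5·1.421145 = -1.043928
w(1.5) ≈ -1.0439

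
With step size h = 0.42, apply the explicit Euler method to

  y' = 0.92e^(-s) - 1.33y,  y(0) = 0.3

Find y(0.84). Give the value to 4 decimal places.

Euler: y_{n+1} = y_n + h·f(s_n, y_n).
s=0.000000, y=0.300000: f=0.521000 → y ← 0.300000 + 0.42·0.521000 = 0.518820
s=0.420000, y=0.518820: f=-0.085548 → y ← 0.518820 + 0.42·(-0.085548) = 0.482890
y(0.84) ≈ 0.4829

0.4829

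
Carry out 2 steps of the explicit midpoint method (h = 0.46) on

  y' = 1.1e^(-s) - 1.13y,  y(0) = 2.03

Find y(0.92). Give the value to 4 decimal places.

Midpoint: k1 = f(s_n, y_n); k2 = f(s_n + h/2, y_n + (h/2)·k1); y_{n+1} = y_n + h·k2.
s=0.000000, y=2.030000:
  k1 = f(0.000000, 2.030000) = -1.193900
  k2 = f(0.230000, 1.755403) = -1.109618
  y ← 2.030000 + 0.46·(-1.109618) = 1.519576
s=0.460000, y=1.519576:
  k1 = f(0.460000, 1.519576) = -1.022708
  k2 = f(0.690000, 1.284353) = -0.899585
  y ← 1.519576 + 0.46·(-0.899585) = 1.105767
y(0.92) ≈ 1.1058

1.1058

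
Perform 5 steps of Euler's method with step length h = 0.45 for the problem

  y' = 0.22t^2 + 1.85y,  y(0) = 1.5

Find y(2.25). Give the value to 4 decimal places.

Euler: y_{n+1} = y_n + h·f(t_n, y_n).
t=0.000000, y=1.500000: f=2.775000 → y ← 1.500000 + 0.45·2.775000 = 2.748750
t=0.450000, y=2.748750: f=5.129738 → y ← 2.748750 + 0.45·5.129738 = 5.057132
t=0.900000, y=5.057132: f=9.533894 → y ← 5.057132 + 0.45·9.533894 = 9.347384
t=1.350000, y=9.347384: f=17.693611 → y ← 9.347384 + 0.45·17.693611 = 17.309509
t=1.800000, y=17.309509: f=32.735392 → y ← 17.309509 + 0.45·32.735392 = 32.040435
y(2.25) ≈ 32.0404

32.0404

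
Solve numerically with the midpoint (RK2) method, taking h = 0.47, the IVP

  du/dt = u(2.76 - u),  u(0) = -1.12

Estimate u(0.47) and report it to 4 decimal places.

-6.0524

Midpoint: k1 = f(t_n, u_n); k2 = f(t_n + h/2, u_n + (h/2)·k1); u_{n+1} = u_n + h·k2.
t=0.000000, u=-1.120000:
  k1 = f(0.000000, -1.120000) = -4.345600
  k2 = f(0.235000, -2.141216) = -10.494562
  u ← -1.120000 + 0.47·(-10.494562) = -6.052444
u(0.47) ≈ -6.0524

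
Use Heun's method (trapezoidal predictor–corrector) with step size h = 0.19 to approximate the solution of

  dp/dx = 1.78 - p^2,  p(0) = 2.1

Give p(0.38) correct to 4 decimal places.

1.5965

Heun: k1 = f(x_n, p_n); k2 = f(x_n + h, p_n + h·k1); p_{n+1} = p_n + (h/2)·(k1 + k2).
x=0.000000, p=2.100000:
  k1 = f(0.000000, 2.100000) = -2.630000
  k2 = f(0.190000, 1.600300) = -0.780960
  p ← 2.100000 + (0.19/2)·(-2.630000 + (-0.780960)) = 1.775959
x=0.190000, p=1.775959:
  k1 = f(0.190000, 1.775959) = -1.374030
  k2 = f(0.380000, 1.514893) = -0.514901
  p ← 1.775959 + (0.19/2)·(-1.374030 + (-0.514901)) = 1.596510
p(0.38) ≈ 1.5965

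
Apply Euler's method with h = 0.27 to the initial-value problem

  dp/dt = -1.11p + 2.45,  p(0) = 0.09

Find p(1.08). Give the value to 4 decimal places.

1.6980

Euler: p_{n+1} = p_n + h·f(t_n, p_n).
t=0.000000, p=0.090000: f=2.350100 → p ← 0.090000 + 0.27·2.350100 = 0.724527
t=0.270000, p=0.724527: f=1.645775 → p ← 0.724527 + 0.27·1.645775 = 1.168886
t=0.540000, p=1.168886: f=1.152536 → p ← 1.168886 + 0.27·1.152536 = 1.480071
t=0.810000, p=1.480071: f=0.807121 → p ← 1.480071 + 0.27·0.807121 = 1.697994
p(1.08) ≈ 1.6980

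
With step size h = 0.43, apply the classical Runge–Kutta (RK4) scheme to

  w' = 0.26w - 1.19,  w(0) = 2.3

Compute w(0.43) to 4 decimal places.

RK4: k1 = f(x_n, w_n); k2 = f(x_n + h/2, w_n + (h/2)·k1); k3 = f(x_n + h/2, w_n + (h/2)·k2); k4 = f(x_n + h, w_n + h·k3); w_{n+1} = w_n + (h/6)·(k1 + 2k2 + 2k3 + k4).
x=0.000000, w=2.300000:
  k1 = f(0.000000, 2.300000) = -0.592000
  k2 = f(0.215000, 2.172720) = -0.625093
  k3 = f(0.215000, 2.165605) = -0.626943
  k4 = f(0.430000, 2.030415) = -0.662092
  w ← 2.300000 + (0.43/6)·(k1 + 2k2 + 2k3 + k4) = 2.030665
w(0.43) ≈ 2.0307

2.0307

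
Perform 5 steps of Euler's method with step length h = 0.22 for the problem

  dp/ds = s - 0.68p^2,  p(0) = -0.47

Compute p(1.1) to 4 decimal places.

-0.1359

Euler: p_{n+1} = p_n + h·f(s_n, p_n).
s=0.000000, p=-0.470000: f=-0.150212 → p ← -0.470000 + 0.22·(-0.150212) = -0.503047
s=0.220000, p=-0.503047: f=0.047922 → p ← -0.503047 + 0.22·0.047922 = -0.492504
s=0.440000, p=-0.492504: f=0.275059 → p ← -0.492504 + 0.22·0.275059 = -0.431991
s=0.660000, p=-0.431991: f=0.533101 → p ← -0.431991 + 0.22·0.533101 = -0.314709
s=0.880000, p=-0.314709: f=0.812652 → p ← -0.314709 + 0.22·0.812652 = -0.135925
p(1.1) ≈ -0.1359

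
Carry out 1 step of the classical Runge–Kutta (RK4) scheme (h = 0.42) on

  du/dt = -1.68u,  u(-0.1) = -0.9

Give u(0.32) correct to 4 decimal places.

RK4: k1 = f(t_n, u_n); k2 = f(t_n + h/2, u_n + (h/2)·k1); k3 = f(t_n + h/2, u_n + (h/2)·k2); k4 = f(t_n + h, u_n + h·k3); u_{n+1} = u_n + (h/6)·(k1 + 2k2 + 2k3 + k4).
t=-0.100000, u=-0.900000:
  k1 = f(-0.100000, -0.900000) = 1.512000
  k2 = f(0.110000, -0.582480) = 0.978566
  k3 = f(0.110000, -0.694501) = 1.166762
  k4 = f(0.320000, -0.409960) = 0.688733
  u ← -0.900000 + (0.42/6)·(k1 + 2k2 + 2k3 + k4) = -0.445603
u(0.32) ≈ -0.4456

-0.4456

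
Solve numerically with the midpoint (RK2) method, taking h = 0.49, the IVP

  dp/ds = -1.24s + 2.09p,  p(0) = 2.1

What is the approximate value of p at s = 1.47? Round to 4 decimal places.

Midpoint: k1 = f(s_n, p_n); k2 = f(s_n + h/2, p_n + (h/2)·k1); p_{n+1} = p_n + h·k2.
s=0.000000, p=2.100000:
  k1 = f(0.000000, 2.100000) = 4.389000
  k2 = f(0.245000, 3.175305) = 6.332587
  p ← 2.100000 + 0.49·6.332587 = 5.202968
s=0.490000, p=5.202968:
  k1 = f(0.490000, 5.202968) = 10.266603
  k2 = f(0.735000, 7.718286) = 15.219817
  p ← 5.202968 + 0.49·15.219817 = 12.660678
s=0.980000, p=12.660678:
  k1 = f(0.980000, 12.660678) = 25.245617
  k2 = f(1.225000, 18.845854) = 37.868835
  p ← 12.660678 + 0.49·37.868835 = 31.216407
p(1.47) ≈ 31.2164

31.2164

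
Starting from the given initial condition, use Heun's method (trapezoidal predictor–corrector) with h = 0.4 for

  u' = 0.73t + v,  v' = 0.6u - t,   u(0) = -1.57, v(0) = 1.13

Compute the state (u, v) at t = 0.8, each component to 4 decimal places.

-0.7553, 0.2640

Heun on (u,v): k1 = f(t_n, state_n); k2 = f(t_n + h, state_n + h·k1); state_{n+1} = state_n + (h/2)·(k1 + k2).
0.000000: (-1.570000, 1.130000)
  k1 = (1.130000, -0.942000)
  predictor → (-1.118000, 0.753200)
  k2 = (1.045200, -1.070800)
  → (-1.134960, 0.727440)
0.400000: (-1.134960, 0.727440)
  k1 = (1.019440, -1.080976)
  predictor → (-0.727184, 0.295050)
  k2 = (0.879050, -1.236310)
  → (-0.755262, 0.263983)
(u(0.8), v(0.8)) ≈ (-0.7553, 0.2640)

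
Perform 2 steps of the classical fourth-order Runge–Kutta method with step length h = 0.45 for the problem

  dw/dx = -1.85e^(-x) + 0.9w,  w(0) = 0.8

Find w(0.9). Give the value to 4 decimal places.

RK4: k1 = f(x_n, w_n); k2 = f(x_n + h/2, w_n + (h/2)·k1); k3 = f(x_n + h/2, w_n + (h/2)·k2); k4 = f(x_n + h, w_n + h·k3); w_{n+1} = w_n + (h/6)·(k1 + 2k2 + 2k3 + k4).
x=0.000000, w=0.800000:
  k1 = f(0.000000, 0.800000) = -1.130000
  k2 = f(0.225000, 0.545750) = -0.986080
  k3 = f(0.225000, 0.578132) = -0.956936
  k4 = f(0.450000, 0.369379) = -0.847171
  w ← 0.800000 + (0.45/6)·(k1 + 2k2 + 2k3 + k4) = 0.360260
x=0.450000, w=0.360260:
  k1 = f(0.450000, 0.360260) = -0.855378
  k2 = f(0.675000, 0.167800) = -0.790920
  k3 = f(0.675000, 0.182303) = -0.777867
  k4 = f(0.900000, 0.010220) = -0.742956
  w ← 0.360260 + (0.45/6)·(k1 + 2k2 + 2k3 + k4) = 0.005067
w(0.9) ≈ 0.0051

0.0051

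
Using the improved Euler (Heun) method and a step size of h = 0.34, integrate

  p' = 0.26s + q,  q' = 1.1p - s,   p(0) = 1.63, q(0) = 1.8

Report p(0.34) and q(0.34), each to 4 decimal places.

Heun on (p,q): k1 = f(s_n, state_n); k2 = f(s_n + h, state_n + h·k1); state_{n+1} = state_n + (h/2)·(k1 + k2).
0.000000: (1.630000, 1.800000)
  k1 = (1.800000, 1.793000)
  predictor → (2.242000, 2.409620)
  k2 = (2.498020, 2.126200)
  → (2.360663, 2.466264)
(p(0.34), q(0.34)) ≈ (2.3607, 2.4663)

2.3607, 2.4663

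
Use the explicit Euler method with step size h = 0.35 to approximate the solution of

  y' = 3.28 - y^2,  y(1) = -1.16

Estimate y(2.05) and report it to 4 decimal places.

Euler: y_{n+1} = y_n + h·f(t_n, y_n).
t=1.000000, y=-1.160000: f=1.934400 → y ← -1.160000 + 0.35·1.934400 = -0.482960
t=1.350000, y=-0.482960: f=3.046750 → y ← -0.482960 + 0.35·3.046750 = 0.583402
t=1.700000, y=0.583402: f=2.939642 → y ← 0.583402 + 0.35·2.939642 = 1.612277
y(2.05) ≈ 1.6123

1.6123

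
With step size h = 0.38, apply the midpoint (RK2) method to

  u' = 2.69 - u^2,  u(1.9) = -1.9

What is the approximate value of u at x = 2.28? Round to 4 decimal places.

-2.5136

Midpoint: k1 = f(x_n, u_n); k2 = f(x_n + h/2, u_n + (h/2)·k1); u_{n+1} = u_n + h·k2.
x=1.900000, u=-1.900000:
  k1 = f(1.900000, -1.900000) = -0.920000
  k2 = f(2.090000, -2.074800) = -1.614795
  u ← -1.900000 + 0.38·(-1.614795) = -2.513622
u(2.28) ≈ -2.5136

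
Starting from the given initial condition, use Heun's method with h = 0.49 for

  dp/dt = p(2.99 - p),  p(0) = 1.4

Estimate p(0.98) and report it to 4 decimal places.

2.6010

Heun: k1 = f(t_n, p_n); k2 = f(t_n + h, p_n + h·k1); p_{n+1} = p_n + (h/2)·(k1 + k2).
t=0.000000, p=1.400000:
  k1 = f(0.000000, 1.400000) = 2.226000
  k2 = f(0.490000, 2.490740) = 1.243527
  p ← 1.400000 + (0.49/2)·(2.226000 + 1.243527) = 2.250034
t=0.490000, p=2.250034:
  k1 = f(0.490000, 2.250034) = 1.664949
  k2 = f(0.980000, 3.065859) = -0.232573
  p ← 2.250034 + (0.49/2)·(1.664949 + (-0.232573)) = 2.600966
p(0.98) ≈ 2.6010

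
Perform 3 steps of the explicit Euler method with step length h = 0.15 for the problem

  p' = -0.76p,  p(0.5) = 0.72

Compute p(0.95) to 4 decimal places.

Euler: p_{n+1} = p_n + h·f(x_n, p_n).
x=0.500000, p=0.720000: f=-0.547200 → p ← 0.720000 + 0.15·(-0.547200) = 0.637920
x=0.650000, p=0.637920: f=-0.484819 → p ← 0.637920 + 0.15·(-0.484819) = 0.565197
x=0.800000, p=0.565197: f=-0.429550 → p ← 0.565197 + 0.15·(-0.429550) = 0.500765
p(0.95) ≈ 0.5008

0.5008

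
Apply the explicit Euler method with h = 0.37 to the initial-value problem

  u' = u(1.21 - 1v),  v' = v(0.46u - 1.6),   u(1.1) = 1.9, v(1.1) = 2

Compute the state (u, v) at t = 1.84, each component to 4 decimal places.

Euler on (u,v): u_{n+1} = u_n + h·u', v_{n+1} = v_n + h·v'.
1.100000: (1.900000, 2.000000); f=(-1.501000, -1.452000) → (1.344630, 1.462760)
1.470000: (1.344630, 1.462760); f=(-0.339869, -1.435655) → (1.218879, 0.931568)
(u(1.84), v(1.84)) ≈ (1.2189, 0.9316)

1.2189, 0.9316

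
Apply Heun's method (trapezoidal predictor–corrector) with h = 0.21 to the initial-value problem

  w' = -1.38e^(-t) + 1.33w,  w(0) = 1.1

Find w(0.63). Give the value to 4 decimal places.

1.4714

Heun: k1 = f(t_n, w_n); k2 = f(t_n + h, w_n + h·k1); w_{n+1} = w_n + (h/2)·(k1 + k2).
t=0.000000, w=1.100000:
  k1 = f(0.000000, 1.100000) = 0.083000
  k2 = f(0.210000, 1.117430) = 0.367576
  w ← 1.100000 + (0.21/2)·(0.083000 + 0.367576) = 1.147310
t=0.210000, w=1.147310:
  k1 = f(0.210000, 1.147310) = 0.407317
  k2 = f(0.420000, 1.232847) = 0.732962
  w ← 1.147310 + (0.21/2)·(0.407317 + 0.732962) = 1.267040
t=0.420000, w=1.267040:
  k1 = f(0.420000, 1.267040) = 0.778438
  k2 = f(0.630000, 1.430512) = 1.167604
  w ← 1.267040 + (0.21/2)·(0.778438 + 1.167604) = 1.471374
w(0.63) ≈ 1.4714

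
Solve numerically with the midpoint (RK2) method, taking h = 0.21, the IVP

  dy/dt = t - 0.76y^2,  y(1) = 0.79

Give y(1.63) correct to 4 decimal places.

Midpoint: k1 = f(t_n, y_n); k2 = f(t_n + h/2, y_n + (h/2)·k1); y_{n+1} = y_n + h·k2.
t=1.000000, y=0.790000:
  k1 = f(1.000000, 0.790000) = 0.525684
  k2 = f(1.105000, 0.845197) = 0.562088
  y ← 0.790000 + 0.21·0.562088 = 0.908039
t=1.210000, y=0.908039:
  k1 = f(1.210000, 0.908039) = 0.583354
  k2 = f(1.315000, 0.969291) = 0.600961
  y ← 0.908039 + 0.21·0.600961 = 1.034240
t=1.420000, y=1.034240:
  k1 = f(1.420000, 1.034240) = 0.607064
  k2 = f(1.525000, 1.097982) = 0.608771
  y ← 1.034240 + 0.21·0.608771 = 1.162082
y(1.63) ≈ 1.1621

1.1621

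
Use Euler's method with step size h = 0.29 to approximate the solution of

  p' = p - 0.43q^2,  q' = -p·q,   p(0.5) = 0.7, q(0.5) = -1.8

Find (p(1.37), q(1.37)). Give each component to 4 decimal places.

0.3115, -1.0893

Euler on (p,q): p_{n+1} = p_n + h·p', q_{n+1} = q_n + h·q'.
0.500000: (0.700000, -1.800000); f=(-0.693200, 1.260000) → (0.498972, -1.434600)
0.790000: (0.498972, -1.434600); f=(-0.386001, 0.715825) → (0.387032, -1.227011)
1.080000: (0.387032, -1.227011); f=(-0.260357, 0.474892) → (0.311528, -1.089292)
(p(1.37), q(1.37)) ≈ (0.3115, -1.0893)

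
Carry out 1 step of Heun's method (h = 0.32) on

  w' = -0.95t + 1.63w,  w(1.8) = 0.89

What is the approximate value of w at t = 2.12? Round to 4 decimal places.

Heun: k1 = f(t_n, w_n); k2 = f(t_n + h, w_n + h·k1); w_{n+1} = w_n + (h/2)·(k1 + k2).
t=1.800000, w=0.890000:
  k1 = f(1.800000, 0.890000) = -0.259300
  k2 = f(2.120000, 0.807024) = -0.698551
  w ← 0.890000 + (0.32/2)·(-0.259300 + (-0.698551)) = 0.736744
w(2.12) ≈ 0.7367

0.7367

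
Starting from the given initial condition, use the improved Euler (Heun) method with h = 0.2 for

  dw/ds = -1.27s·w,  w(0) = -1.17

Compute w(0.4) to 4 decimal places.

Heun: k1 = f(s_n, w_n); k2 = f(s_n + h, w_n + h·k1); w_{n+1} = w_n + (h/2)·(k1 + k2).
s=0.000000, w=-1.170000:
  k1 = f(0.000000, -1.170000) = 0.000000
  k2 = f(0.200000, -1.170000) = 0.297180
  w ← -1.170000 + (0.2/2)·(0.000000 + 0.297180) = -1.140282
s=0.200000, w=-1.140282:
  k1 = f(0.200000, -1.140282) = 0.289632
  k2 = f(0.400000, -1.082356) = 0.549837
  w ← -1.140282 + (0.2/2)·(0.289632 + 0.549837) = -1.056335
w(0.4) ≈ -1.0563

-1.0563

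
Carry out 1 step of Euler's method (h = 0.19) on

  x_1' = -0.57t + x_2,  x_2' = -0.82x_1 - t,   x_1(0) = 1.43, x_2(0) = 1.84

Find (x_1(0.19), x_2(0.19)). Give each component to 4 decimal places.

Euler on (x_1,x_2): x_1_{n+1} = x_1_n + h·x_1', x_2_{n+1} = x_2_n + h·x_2'.
0.000000: (1.430000, 1.840000); f=(1.840000, -1.172600) → (1.779600, 1.617206)
(x_1(0.19), x_2(0.19)) ≈ (1.7796, 1.6172)

1.7796, 1.6172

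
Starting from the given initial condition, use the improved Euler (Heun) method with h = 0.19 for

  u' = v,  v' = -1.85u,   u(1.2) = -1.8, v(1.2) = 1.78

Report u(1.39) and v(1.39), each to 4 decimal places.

-1.4017, 2.3533

Heun on (u,v): k1 = f(t_n, state_n); k2 = f(t_n + h, state_n + h·k1); state_{n+1} = state_n + (h/2)·(k1 + k2).
1.200000: (-1.800000, 1.780000)
  k1 = (1.780000, 3.330000)
  predictor → (-1.461800, 2.412700)
  k2 = (2.412700, 2.704330)
  → (-1.401693, 2.353261)
(u(1.39), v(1.39)) ≈ (-1.4017, 2.3533)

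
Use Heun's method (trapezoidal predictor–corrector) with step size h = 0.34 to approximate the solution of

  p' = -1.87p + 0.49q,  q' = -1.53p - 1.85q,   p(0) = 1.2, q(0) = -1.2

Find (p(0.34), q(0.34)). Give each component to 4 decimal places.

Heun on (p,q): k1 = f(t_n, state_n); k2 = f(t_n + h, state_n + h·k1); state_{n+1} = state_n + (h/2)·(k1 + k2).
0.000000: (1.200000, -1.200000)
  k1 = (-2.832000, 0.384000)
  predictor → (0.237120, -1.069440)
  k2 = (-0.967440, 1.615670)
  → (0.554095, -0.860056)
(p(0.34), q(0.34)) ≈ (0.5541, -0.8601)

0.5541, -0.8601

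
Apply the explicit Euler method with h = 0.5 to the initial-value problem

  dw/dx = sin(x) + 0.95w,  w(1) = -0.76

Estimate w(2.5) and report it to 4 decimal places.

-0.3332

Euler: w_{n+1} = w_n + h·f(x_n, w_n).
x=1.000000, w=-0.760000: f=0.119471 → w ← -0.760000 + 0.5·0.119471 = -0.700265
x=1.500000, w=-0.700265: f=0.332244 → w ← -0.700265 + 0.5·0.332244 = -0.534143
x=2.000000, w=-0.534143: f=0.401862 → w ← -0.534143 + 0.5·0.401862 = -0.333212
w(2.5) ≈ -0.3332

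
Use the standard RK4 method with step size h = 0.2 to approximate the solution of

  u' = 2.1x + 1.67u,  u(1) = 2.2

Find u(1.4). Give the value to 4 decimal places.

5.6979

RK4: k1 = f(x_n, u_n); k2 = f(x_n + h/2, u_n + (h/2)·k1); k3 = f(x_n + h/2, u_n + (h/2)·k2); k4 = f(x_n + h, u_n + h·k3); u_{n+1} = u_n + (h/6)·(k1 + 2k2 + 2k3 + k4).
x=1.000000, u=2.200000:
  k1 = f(1.000000, 2.200000) = 5.774000
  k2 = f(1.100000, 2.777400) = 6.948258
  k3 = f(1.100000, 2.894826) = 7.144359
  k4 = f(1.200000, 3.628872) = 8.580216
  u ← 2.200000 + (0.2/6)·(k1 + 2k2 + 2k3 + k4) = 3.617982
x=1.200000, u=3.617982:
  k1 = f(1.200000, 3.617982) = 8.562029
  k2 = f(1.300000, 4.474185) = 10.201888
  k3 = f(1.300000, 4.638170) = 10.475745
  k4 = f(1.400000, 5.713131) = 12.480928
  u ← 3.617982 + (0.2/6)·(k1 + 2k2 + 2k3 + k4) = 5.697922
u(1.4) ≈ 5.6979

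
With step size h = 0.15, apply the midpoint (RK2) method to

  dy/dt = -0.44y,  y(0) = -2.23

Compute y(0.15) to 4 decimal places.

Midpoint: k1 = f(t_n, y_n); k2 = f(t_n + h/2, y_n + (h/2)·k1); y_{n+1} = y_n + h·k2.
t=0.000000, y=-2.230000:
  k1 = f(0.000000, -2.230000) = 0.981200
  k2 = f(0.075000, -2.156410) = 0.948820
  y ← -2.230000 + 0.15·0.948820 = -2.087677
y(0.15) ≈ -2.0877

-2.0877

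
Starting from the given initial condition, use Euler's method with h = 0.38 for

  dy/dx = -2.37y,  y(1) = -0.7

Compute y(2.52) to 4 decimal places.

-0.0001

Euler: y_{n+1} = y_n + h·f(x_n, y_n).
x=1.000000, y=-0.700000: f=1.659000 → y ← -0.700000 + 0.38·1.659000 = -0.069580
x=1.380000, y=-0.069580: f=0.164905 → y ← -0.069580 + 0.38·0.164905 = -0.006916
x=1.760000, y=-0.006916: f=0.016392 → y ← -0.006916 + 0.38·0.016392 = -0.000687
x=2.140000, y=-0.000687: f=0.001629 → y ← -0.000687 + 0.38·0.001629 = -0.000068
y(2.52) ≈ -0.0001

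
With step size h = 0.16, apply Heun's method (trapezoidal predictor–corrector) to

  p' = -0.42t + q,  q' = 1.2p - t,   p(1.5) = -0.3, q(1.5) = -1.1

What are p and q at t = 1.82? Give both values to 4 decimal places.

-0.9834, -1.8645

Heun on (p,q): k1 = f(t_n, state_n); k2 = f(t_n + h, state_n + h·k1); state_{n+1} = state_n + (h/2)·(k1 + k2).
1.500000: (-0.300000, -1.100000)
  k1 = (-1.730000, -1.860000)
  predictor → (-0.576800, -1.397600)
  k2 = (-2.094800, -2.352160)
  → (-0.605984, -1.436973)
1.660000: (-0.605984, -1.436973)
  k1 = (-2.134173, -2.387181)
  predictor → (-0.947452, -1.818922)
  k2 = (-2.583322, -2.956942)
  → (-0.983384, -1.864503)
(p(1.82), q(1.82)) ≈ (-0.9834, -1.8645)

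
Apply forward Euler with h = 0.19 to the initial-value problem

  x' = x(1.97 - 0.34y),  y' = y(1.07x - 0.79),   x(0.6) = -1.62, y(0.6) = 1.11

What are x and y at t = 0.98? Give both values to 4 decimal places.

Euler on (x,y): x_{n+1} = x_n + h·x', y_{n+1} = y_n + h·y'.
0.600000: (-1.620000, 1.110000); f=(-2.580012, -2.800974) → (-2.110202, 0.577815)
0.790000: (-2.110202, 0.577815); f=(-3.742534, -1.761132) → (-2.821284, 0.243200)
(x(0.98), y(0.98)) ≈ (-2.8213, 0.2432)

-2.8213, 0.2432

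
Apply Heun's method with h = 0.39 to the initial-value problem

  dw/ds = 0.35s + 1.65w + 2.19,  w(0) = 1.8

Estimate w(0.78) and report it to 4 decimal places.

9.5284

Heun: k1 = f(s_n, w_n); k2 = f(s_n + h, w_n + h·k1); w_{n+1} = w_n + (h/2)·(k1 + k2).
s=0.000000, w=1.800000:
  k1 = f(0.000000, 1.800000) = 5.160000
  k2 = f(0.390000, 3.812400) = 8.616960
  w ← 1.800000 + (0.39/2)·(5.160000 + 8.616960) = 4.486507
s=0.390000, w=4.486507:
  k1 = f(0.390000, 4.486507) = 9.729237
  k2 = f(0.780000, 8.280910) = 16.126501
  w ← 4.486507 + (0.39/2)·(9.729237 + 16.126501) = 9.528376
w(0.78) ≈ 9.5284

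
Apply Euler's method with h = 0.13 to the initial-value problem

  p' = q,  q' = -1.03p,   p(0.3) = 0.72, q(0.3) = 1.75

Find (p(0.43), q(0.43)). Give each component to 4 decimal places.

Euler on (p,q): p_{n+1} = p_n + h·p', q_{n+1} = q_n + h·q'.
0.300000: (0.720000, 1.750000); f=(1.750000, -0.741600) → (0.947500, 1.653592)
(p(0.43), q(0.43)) ≈ (0.9475, 1.6536)

0.9475, 1.6536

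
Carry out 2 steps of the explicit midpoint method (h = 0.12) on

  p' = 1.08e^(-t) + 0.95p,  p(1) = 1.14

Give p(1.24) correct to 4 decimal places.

Midpoint: k1 = f(t_n, p_n); k2 = f(t_n + h/2, p_n + (h/2)·k1); p_{n+1} = p_n + h·k2.
t=1.000000, p=1.140000:
  k1 = f(1.000000, 1.140000) = 1.480310
  k2 = f(1.060000, 1.228819) = 1.541550
  p ← 1.140000 + 0.12·1.541550 = 1.324986
t=1.120000, p=1.324986:
  k1 = f(1.120000, 1.324986) = 1.611119
  k2 = f(1.180000, 1.421653) = 1.682432
  p ← 1.324986 + 0.12·1.682432 = 1.526878
p(1.24) ≈ 1.5269

1.5269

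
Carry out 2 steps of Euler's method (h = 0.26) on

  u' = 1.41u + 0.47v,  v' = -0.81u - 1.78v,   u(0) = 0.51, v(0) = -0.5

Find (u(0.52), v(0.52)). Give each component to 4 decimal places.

0.8230, -0.3359

Euler on (u,v): u_{n+1} = u_n + h·u', v_{n+1} = v_n + h·v'.
0.000000: (0.510000, -0.500000); f=(0.484100, 0.476900) → (0.635866, -0.376006)
0.260000: (0.635866, -0.376006); f=(0.719848, 0.154239) → (0.823027, -0.335904)
(u(0.52), v(0.52)) ≈ (0.8230, -0.3359)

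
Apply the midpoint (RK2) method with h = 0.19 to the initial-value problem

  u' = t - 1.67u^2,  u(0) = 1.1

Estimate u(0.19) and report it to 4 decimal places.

Midpoint: k1 = f(t_n, u_n); k2 = f(t_n + h/2, u_n + (h/2)·k1); u_{n+1} = u_n + h·k2.
t=0.000000, u=1.100000:
  k1 = f(0.000000, 1.100000) = -2.020700
  k2 = f(0.095000, 0.908034) = -1.281956
  u ← 1.100000 + 0.19·(-1.281956) = 0.856428
u(0.19) ≈ 0.8564

0.8564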